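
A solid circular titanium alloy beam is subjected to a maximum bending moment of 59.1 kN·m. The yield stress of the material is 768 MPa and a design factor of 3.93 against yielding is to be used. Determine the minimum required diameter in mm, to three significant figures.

σ_allow = 768/3.93 = 195.4 MPa.
For a solid circular section σ = 32M/(πd³), so d³ = 32M/(π σ_allow) = 32×5.9100×10^7/(π×195.4) = 3.080×10^6 mm³.
d = 145.5 mm.

d = 146 mm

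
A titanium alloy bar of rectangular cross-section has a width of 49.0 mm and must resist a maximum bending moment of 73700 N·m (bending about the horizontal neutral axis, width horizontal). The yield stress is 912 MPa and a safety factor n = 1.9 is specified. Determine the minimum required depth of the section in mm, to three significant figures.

σ_allow = 912/1.9 = 480.0 MPa.
For a rectangular section σ = 6M/(bh²), so h² = 6M/(b σ_allow) = 6×7.3700×10^7/(49.0×480.0) = 18800 mm².
h = 137.1 mm.

h = 137 mm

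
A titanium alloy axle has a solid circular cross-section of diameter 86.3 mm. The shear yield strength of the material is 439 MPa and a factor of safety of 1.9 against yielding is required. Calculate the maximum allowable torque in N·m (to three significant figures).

T_allow = 29200 N·m

τ_allow = 439/1.9 = 231.1 MPa.
For a solid shaft T_allow = τ_allow·πd³/16; πd³/16 = π×86.3³/16 = 126200 mm³.
T_allow = 231.1×126200 = 2.916×10^7 N·mm = 29160 N·m.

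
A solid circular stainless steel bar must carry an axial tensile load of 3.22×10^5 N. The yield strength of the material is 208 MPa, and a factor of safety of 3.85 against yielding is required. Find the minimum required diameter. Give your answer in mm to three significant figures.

d = 87.1 mm

Allowable stress σ_allow = 208/3.85 = 54.03 MPa.
Required area A = F/σ_allow = 322000/54.03 = 5960 mm².
A = πd²/4 → d = √(4A/π) = 87.11 mm.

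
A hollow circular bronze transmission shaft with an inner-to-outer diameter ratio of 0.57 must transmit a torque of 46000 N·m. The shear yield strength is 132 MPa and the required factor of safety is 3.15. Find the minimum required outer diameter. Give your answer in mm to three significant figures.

d_o = 184 mm

τ_allow = 132/3.15 = 41.90 MPa.
For a hollow shaft τ = 16T/[πd_o³(1−k⁴)] with k = 0.57, so 1−k⁴ = 0.8944.
d_o³ = 16T/[π τ_allow (1−k⁴)] = 16×4.6000×10^7/(π×41.90×0.8944) = 6.250×10^6 mm³.
d_o = 184.2 mm.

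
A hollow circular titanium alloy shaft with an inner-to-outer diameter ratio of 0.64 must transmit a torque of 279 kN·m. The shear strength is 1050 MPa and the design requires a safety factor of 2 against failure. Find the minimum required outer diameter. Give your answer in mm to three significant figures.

d_o = 148 mm

τ_allow = 1050/2 = 525.0 MPa.
For a hollow shaft τ = 16T/[πd_o³(1−k⁴)] with k = 0.64, so 1−k⁴ = 0.8322.
d_o³ = 16T/[π τ_allow (1−k⁴)] = 16×2.7900×10^8/(π×525.0×0.8322) = 3.252×10^6 mm³.
d_o = 148.2 mm.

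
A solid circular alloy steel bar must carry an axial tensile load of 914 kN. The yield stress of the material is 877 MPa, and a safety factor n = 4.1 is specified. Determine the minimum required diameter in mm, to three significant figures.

Allowable stress σ_allow = 877/4.1 = 213.9 MPa.
Required area A = F/σ_allow = 914000/213.9 = 4273 mm².
A = πd²/4 → d = √(4A/π) = 73.76 mm.

d = 73.8 mm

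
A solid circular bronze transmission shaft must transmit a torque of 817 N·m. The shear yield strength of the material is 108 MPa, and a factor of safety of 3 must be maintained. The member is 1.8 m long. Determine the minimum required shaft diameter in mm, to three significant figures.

Allowable shear stress τ_allow = 108/3 = 36.00 MPa.
For a solid shaft τ = 16T/(πd³), so d³ = 16T/(π τ_allow) = 16×817000/(π×36.00) = 115600 mm³.
d = (115600)^(1/3) = 48.71 mm.

d = 48.7 mm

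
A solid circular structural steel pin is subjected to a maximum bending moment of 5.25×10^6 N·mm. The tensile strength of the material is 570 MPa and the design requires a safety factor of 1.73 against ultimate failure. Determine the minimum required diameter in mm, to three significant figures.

σ_allow = 570/1.73 = 329.5 MPa.
For a solid circular section σ = 32M/(πd³), so d³ = 32M/(π σ_allow) = 32×5250000/(π×329.5) = 162300 mm³.
d = 54.55 mm.

d = 54.5 mm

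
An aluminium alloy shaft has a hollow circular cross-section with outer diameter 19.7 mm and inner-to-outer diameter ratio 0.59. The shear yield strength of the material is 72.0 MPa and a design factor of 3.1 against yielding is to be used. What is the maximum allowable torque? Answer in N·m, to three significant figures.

τ_allow = 72.0/3.1 = 23.23 MPa.
For a hollow shaft T_allow = τ_allow·πd_o³(1−k⁴)/16 with 1−k⁴ = 0.8788, so πd_o³(1−k⁴)/16 = 1319 mm³.
T_allow = 23.23×1319 = 30640 N·mm = 30.64 N·m.

T_allow = 30.6 N·m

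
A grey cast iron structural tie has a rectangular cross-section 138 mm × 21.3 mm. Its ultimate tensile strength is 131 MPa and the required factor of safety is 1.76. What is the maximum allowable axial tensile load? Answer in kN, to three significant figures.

σ_allow = 131/1.76 = 74.43 MPa.
A = 138×21.3 = 2939 mm².
F_allow = σ_allow × A = 74.43×2939 = 218800 N.

F_allow = 219 kN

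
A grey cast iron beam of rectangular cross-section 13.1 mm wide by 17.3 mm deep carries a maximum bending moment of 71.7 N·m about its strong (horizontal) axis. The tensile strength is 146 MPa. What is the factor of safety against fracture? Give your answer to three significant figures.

Section modulus S = bh²/6 = 13.1×17.3²/6 = 653.4 mm³.
σ = M/S = 71700/653.4 = 109.7 MPa.
n = 146/109.7 = 1.331.

n = 1.33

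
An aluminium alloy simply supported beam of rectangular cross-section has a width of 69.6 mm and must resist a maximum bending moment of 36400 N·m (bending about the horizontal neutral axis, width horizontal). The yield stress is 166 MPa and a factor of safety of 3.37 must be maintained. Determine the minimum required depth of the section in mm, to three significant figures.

σ_allow = 166/3.37 = 49.26 MPa.
For a rectangular section σ = 6M/(bh²), so h² = 6M/(b σ_allow) = 6×3.6400×10^7/(69.6×49.26) = 63700 mm².
h = 252.4 mm.

h = 252 mm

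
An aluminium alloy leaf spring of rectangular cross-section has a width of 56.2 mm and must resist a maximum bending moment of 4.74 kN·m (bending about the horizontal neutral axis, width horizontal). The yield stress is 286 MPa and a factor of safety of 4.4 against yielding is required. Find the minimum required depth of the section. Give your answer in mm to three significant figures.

σ_allow = 286/4.4 = 65.00 MPa.
For a rectangular section σ = 6M/(bh²), so h² = 6M/(b σ_allow) = 6×4740000/(56.2×65.00) = 7785 mm².
h = 88.23 mm.

h = 88.2 mm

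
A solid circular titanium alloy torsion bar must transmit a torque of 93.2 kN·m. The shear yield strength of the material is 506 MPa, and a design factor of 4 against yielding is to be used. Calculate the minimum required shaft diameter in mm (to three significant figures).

d = 155 mm

Allowable shear stress τ_allow = 506/4 = 126.5 MPa.
For a solid shaft τ = 16T/(πd³), so d³ = 16T/(π τ_allow) = 16×9.3200×10^7/(π×126.5) = 3.752×10^6 mm³.
d = (3.752×10^6)^(1/3) = 155.4 mm.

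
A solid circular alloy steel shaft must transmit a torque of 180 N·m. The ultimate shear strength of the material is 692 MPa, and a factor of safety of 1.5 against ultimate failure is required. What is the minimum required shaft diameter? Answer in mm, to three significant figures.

d = 12.6 mm

Allowable shear stress τ_allow = 692/1.5 = 461.3 MPa.
For a solid shaft τ = 16T/(πd³), so d³ = 16T/(π τ_allow) = 16×180000/(π×461.3) = 1987 mm³.
d = (1987)^(1/3) = 12.57 mm.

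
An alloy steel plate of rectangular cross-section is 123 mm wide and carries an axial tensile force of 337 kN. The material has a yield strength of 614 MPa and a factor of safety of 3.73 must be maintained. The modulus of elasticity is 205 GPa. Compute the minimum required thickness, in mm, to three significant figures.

t = 16.6 mm

σ_allow = 614/3.73 = 164.6 MPa.
Required area A = F/σ_allow = 337000/164.6 = 2047 mm².
t = A/w = 2047/123 = 16.64 mm.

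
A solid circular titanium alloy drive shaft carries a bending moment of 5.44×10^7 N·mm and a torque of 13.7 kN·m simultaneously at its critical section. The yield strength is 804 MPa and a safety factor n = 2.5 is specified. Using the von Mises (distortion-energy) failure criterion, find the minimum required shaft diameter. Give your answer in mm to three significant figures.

d = 121 mm

σ_allow = σ_y/n = 804/2.5 = 321.6 MPa.
For a solid shaft σ_b = 32M/(πd³) and τ = 16T/(πd³), so the von Mises stress is σ' = (16/πd³)·√(4M²+3T²).
√(4M²+3T²) = √(4×(5.440×10^7)² + 3×(1.370×10^7)²) = 1.114×10^8 N·mm.
d³ = 16×1.114×10^8/(π×321.6) = 1.763×10^6 mm³.
d = 120.8 mm.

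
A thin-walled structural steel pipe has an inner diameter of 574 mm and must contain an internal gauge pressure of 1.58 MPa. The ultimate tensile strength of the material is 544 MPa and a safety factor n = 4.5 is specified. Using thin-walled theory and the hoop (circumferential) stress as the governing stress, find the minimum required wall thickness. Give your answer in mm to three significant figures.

σ_allow = 544/4.5 = 120.9 MPa.
Hoop stress σ_h = pD/(2t), so t = pD/(2σ_allow) = 1.58×574/(2×120.9) = 3.751 mm.

t = 3.75 mm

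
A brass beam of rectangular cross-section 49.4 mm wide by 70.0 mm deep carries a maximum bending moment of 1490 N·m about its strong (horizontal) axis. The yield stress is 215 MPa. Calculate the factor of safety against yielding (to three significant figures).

n = 5.82

Section modulus S = bh²/6 = 49.4×70.0²/6 = 40340 mm³.
σ = M/S = 1490000/40340 = 36.93 MPa.
n = 215/36.93 = 5.821.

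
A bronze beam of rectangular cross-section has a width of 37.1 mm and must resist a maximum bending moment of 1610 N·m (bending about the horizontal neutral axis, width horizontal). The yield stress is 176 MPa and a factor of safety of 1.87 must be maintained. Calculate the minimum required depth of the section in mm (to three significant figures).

σ_allow = 176/1.87 = 94.12 MPa.
For a rectangular section σ = 6M/(bh²), so h² = 6M/(b σ_allow) = 6×1610000/(37.1×94.12) = 2767 mm².
h = 52.60 mm.

h = 52.6 mm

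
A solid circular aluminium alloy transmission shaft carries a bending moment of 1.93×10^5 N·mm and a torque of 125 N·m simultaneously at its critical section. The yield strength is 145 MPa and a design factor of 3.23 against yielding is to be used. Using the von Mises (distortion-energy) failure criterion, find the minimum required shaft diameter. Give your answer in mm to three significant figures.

σ_allow = σ_y/n = 145/3.23 = 44.89 MPa.
For a solid shaft σ_b = 32M/(πd³) and τ = 16T/(πd³), so the von Mises stress is σ' = (16/πd³)·√(4M²+3T²).
√(4M²+3T²) = √(4×(193000)² + 3×(125000)²) = 442600 N·mm.
d³ = 16×442600/(π×44.89) = 50210 mm³.
d = 36.89 mm.

d = 36.9 mm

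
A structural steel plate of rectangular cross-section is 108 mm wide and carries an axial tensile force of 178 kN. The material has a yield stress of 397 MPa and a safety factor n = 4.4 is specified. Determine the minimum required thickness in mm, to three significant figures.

σ_allow = 397/4.4 = 90.23 MPa.
Required area A = F/σ_allow = 178000/90.23 = 1973 mm².
t = A/w = 1973/108 = 18.27 mm.

t = 18.3 mm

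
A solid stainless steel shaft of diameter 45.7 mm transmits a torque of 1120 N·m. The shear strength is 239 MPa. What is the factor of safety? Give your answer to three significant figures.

τ = 16T/(πd³) = 16×1120000/(π×45.7³) = 59.76 MPa.
n = τ_limit/τ = 239/59.76 = 3.999.

n = 4.00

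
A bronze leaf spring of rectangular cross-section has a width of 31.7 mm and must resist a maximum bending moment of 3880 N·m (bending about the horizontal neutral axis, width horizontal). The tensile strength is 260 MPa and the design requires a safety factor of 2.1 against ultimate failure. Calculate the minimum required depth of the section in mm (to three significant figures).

h = 77.0 mm

σ_allow = 260/2.1 = 123.8 MPa.
For a rectangular section σ = 6M/(bh²), so h² = 6M/(b σ_allow) = 6×3880000/(31.7×123.8) = 5932 mm².
h = 77.02 mm.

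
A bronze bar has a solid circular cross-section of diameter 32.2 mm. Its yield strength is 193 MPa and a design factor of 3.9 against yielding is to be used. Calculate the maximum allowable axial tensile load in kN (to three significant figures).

F_allow = 40.3 kN

σ_allow = 193/3.9 = 49.49 MPa.
A = πd²/4 = π×32.2²/4 = 814.3 mm².
F_allow = σ_allow × A = 49.49×814.3 = 40300 N.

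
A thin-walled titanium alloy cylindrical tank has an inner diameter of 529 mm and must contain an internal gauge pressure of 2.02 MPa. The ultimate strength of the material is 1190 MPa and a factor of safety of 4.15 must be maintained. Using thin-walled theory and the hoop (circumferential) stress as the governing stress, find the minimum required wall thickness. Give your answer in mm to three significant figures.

t = 1.86 mm

σ_allow = 1190/4.15 = 286.7 MPa.
Hoop stress σ_h = pD/(2t), so t = pD/(2σ_allow) = 2.02×529/(2×286.7) = 1.863 mm.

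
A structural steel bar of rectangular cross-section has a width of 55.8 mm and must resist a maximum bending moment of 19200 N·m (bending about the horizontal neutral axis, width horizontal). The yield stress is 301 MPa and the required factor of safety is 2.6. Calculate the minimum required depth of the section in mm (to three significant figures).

σ_allow = 301/2.6 = 115.8 MPa.
For a rectangular section σ = 6M/(bh²), so h² = 6M/(b σ_allow) = 6×1.9200×10^7/(55.8×115.8) = 17830 mm².
h = 133.5 mm.

h = 134 mm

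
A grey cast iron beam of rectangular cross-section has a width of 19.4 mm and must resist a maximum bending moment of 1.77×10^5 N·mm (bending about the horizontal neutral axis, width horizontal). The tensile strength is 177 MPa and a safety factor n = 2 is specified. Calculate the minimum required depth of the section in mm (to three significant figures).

h = 24.9 mm

σ_allow = 177/2 = 88.50 MPa.
For a rectangular section σ = 6M/(bh²), so h² = 6M/(b σ_allow) = 6×177000/(19.4×88.50) = 618.6 mm².
h = 24.87 mm.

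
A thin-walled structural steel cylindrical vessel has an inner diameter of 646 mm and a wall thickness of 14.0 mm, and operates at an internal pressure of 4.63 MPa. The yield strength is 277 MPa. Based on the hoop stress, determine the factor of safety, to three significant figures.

σ_h = pD/(2t) = 4.63×646/(2×14.0) = 106.8 MPa.
n = 277/106.8 = 2.593.

n = 2.59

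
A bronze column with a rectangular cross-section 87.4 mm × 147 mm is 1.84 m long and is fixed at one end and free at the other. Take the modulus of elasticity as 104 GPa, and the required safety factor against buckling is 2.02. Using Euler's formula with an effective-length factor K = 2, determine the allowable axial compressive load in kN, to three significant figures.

P_allow = 307 kN

Buckling occurs about the weak axis: I_min = h·b³/12 = 147×87.4³/12 = 8.178×10^6 mm⁴ (b = 87.4 mm is the smaller dimension).
Effective length L_e = KL = 2×1.84 m = 3680 mm.
Euler critical load P_cr = π²EI/L_e² = π²×104000×8.178×10^6/3680² = 619900 N.
P_allow = P_cr/n = 619900/2.02 = 306900 N.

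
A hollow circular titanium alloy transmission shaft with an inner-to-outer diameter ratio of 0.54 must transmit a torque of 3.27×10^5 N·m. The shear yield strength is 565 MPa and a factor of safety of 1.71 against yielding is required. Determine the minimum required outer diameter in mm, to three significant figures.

d_o = 177 mm

τ_allow = 565/1.71 = 330.4 MPa.
For a hollow shaft τ = 16T/[πd_o³(1−k⁴)] with k = 0.54, so 1−k⁴ = 0.9150.
d_o³ = 16T/[π τ_allow (1−k⁴)] = 16×3.2700×10^8/(π×330.4×0.9150) = 5.509×10^6 mm³.
d_o = 176.6 mm.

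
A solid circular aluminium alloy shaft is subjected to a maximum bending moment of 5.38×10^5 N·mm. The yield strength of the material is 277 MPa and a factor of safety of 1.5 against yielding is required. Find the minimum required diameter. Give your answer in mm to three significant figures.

σ_allow = 277/1.5 = 184.7 MPa.
For a solid circular section σ = 32M/(πd³), so d³ = 32M/(π σ_allow) = 32×538000/(π×184.7) = 29680 mm³.
d = 30.96 mm.

d = 31.0 mm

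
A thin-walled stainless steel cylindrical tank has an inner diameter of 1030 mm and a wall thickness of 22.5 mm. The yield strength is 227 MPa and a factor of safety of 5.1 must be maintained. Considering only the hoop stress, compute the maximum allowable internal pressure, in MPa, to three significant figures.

p_allow = 1.94 MPa

σ_allow = 227/5.1 = 44.51 MPa.
σ_h = pD/(2t) → p_allow = 2σ_allow t/D = 2×44.51×22.5/1030 = 1.945 MPa.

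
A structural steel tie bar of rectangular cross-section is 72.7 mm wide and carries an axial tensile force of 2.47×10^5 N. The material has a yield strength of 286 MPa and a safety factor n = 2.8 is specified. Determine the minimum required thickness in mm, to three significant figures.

t = 33.3 mm

σ_allow = 286/2.8 = 102.1 MPa.
Required area A = F/σ_allow = 247000/102.1 = 2418 mm².
t = A/w = 2418/72.7 = 33.26 mm.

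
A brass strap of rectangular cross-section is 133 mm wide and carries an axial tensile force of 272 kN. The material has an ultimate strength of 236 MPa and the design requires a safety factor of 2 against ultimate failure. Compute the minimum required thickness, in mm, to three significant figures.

t = 17.3 mm

σ_allow = 236/2 = 118.0 MPa.
Required area A = F/σ_allow = 272000/118.0 = 2305 mm².
t = A/w = 2305/133 = 17.33 mm.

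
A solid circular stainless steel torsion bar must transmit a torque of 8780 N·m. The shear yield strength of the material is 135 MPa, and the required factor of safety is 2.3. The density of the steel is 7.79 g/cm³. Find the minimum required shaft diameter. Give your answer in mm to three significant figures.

d = 91.3 mm

Allowable shear stress τ_allow = 135/2.3 = 58.70 MPa.
For a solid shaft τ = 16T/(πd³), so d³ = 16T/(π τ_allow) = 16×8780000/(π×58.70) = 761800 mm³.
d = (761800)^(1/3) = 91.33 mm.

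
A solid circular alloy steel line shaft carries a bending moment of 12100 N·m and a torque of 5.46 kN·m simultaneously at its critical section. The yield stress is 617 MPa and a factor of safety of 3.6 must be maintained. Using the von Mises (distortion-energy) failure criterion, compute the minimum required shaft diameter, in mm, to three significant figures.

σ_allow = σ_y/n = 617/3.6 = 171.4 MPa.
For a solid shaft σ_b = 32M/(πd³) and τ = 16T/(πd³), so the von Mises stress is σ' = (16/πd³)·√(4M²+3T²).
√(4M²+3T²) = √(4×(1.210×10^7)² + 3×(5.460×10^6)²) = 2.598×10^7 N·mm.
d³ = 16×2.598×10^7/(π×171.4) = 772100 mm³.
d = 91.74 mm.

d = 91.7 mm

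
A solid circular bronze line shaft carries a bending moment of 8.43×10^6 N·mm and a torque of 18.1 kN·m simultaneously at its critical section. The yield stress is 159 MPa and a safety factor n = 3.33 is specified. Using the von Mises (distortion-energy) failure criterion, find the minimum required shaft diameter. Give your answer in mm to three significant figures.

d = 156 mm

σ_allow = σ_y/n = 159/3.33 = 47.75 MPa.
For a solid shaft σ_b = 32M/(πd³) and τ = 16T/(πd³), so the von Mises stress is σ' = (16/πd³)·√(4M²+3T²).
√(4M²+3T²) = √(4×(8.430×10^6)² + 3×(1.810×10^7)²) = 3.560×10^7 N·mm.
d³ = 16×3.560×10^7/(π×47.75) = 3.797×10^6 mm³.
d = 156.0 mm.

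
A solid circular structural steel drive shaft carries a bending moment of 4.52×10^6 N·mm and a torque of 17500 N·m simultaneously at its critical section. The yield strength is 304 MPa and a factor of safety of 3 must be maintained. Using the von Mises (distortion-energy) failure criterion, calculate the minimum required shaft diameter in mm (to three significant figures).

σ_allow = σ_y/n = 304/3 = 101.3 MPa.
For a solid shaft σ_b = 32M/(πd³) and τ = 16T/(πd³), so the von Mises stress is σ' = (16/πd³)·√(4M²+3T²).
√(4M²+3T²) = √(4×(4.520×10^6)² + 3×(1.750×10^7)²) = 3.163×10^7 N·mm.
d³ = 16×3.163×10^7/(π×101.3) = 1.590×10^6 mm³.
d = 116.7 mm.

d = 117 mm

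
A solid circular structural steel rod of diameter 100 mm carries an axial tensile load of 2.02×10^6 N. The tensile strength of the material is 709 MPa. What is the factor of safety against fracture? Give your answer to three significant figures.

n = 2.76

A = πd²/4 = 7854 mm².
σ = F/A = 2020000/7854 = 257.2 MPa.
n = 709/257.2 = 2.757.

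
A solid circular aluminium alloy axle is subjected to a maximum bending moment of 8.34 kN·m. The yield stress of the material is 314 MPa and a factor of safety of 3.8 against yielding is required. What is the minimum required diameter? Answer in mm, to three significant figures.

σ_allow = 314/3.8 = 82.63 MPa.
For a solid circular section σ = 32M/(πd³), so d³ = 32M/(π σ_allow) = 32×8340000/(π×82.63) = 1.028×10^6 mm³.
d = 100.9 mm.

d = 101 mm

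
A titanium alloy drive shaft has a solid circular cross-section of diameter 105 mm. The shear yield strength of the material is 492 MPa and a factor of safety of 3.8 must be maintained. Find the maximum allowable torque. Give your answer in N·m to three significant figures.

τ_allow = 492/3.8 = 129.5 MPa.
For a solid shaft T_allow = τ_allow·πd³/16; πd³/16 = π×105³/16 = 227300 mm³.
T_allow = 129.5×227300 = 2.943×10^7 N·mm = 29430 N·m.

T_allow = 29400 N·m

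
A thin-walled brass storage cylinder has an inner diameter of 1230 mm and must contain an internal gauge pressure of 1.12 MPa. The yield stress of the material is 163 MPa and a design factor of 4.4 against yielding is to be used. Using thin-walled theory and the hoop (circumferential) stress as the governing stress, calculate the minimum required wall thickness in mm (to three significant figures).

σ_allow = 163/4.4 = 37.05 MPa.
Hoop stress σ_h = pD/(2t), so t = pD/(2σ_allow) = 1.12×1230/(2×37.05) = 18.59 mm.

t = 18.6 mm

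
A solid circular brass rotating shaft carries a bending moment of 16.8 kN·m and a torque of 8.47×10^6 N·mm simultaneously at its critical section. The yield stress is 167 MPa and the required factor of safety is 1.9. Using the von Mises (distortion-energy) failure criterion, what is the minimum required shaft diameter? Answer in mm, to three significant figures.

σ_allow = σ_y/n = 167/1.9 = 87.89 MPa.
For a solid shaft σ_b = 32M/(πd³) and τ = 16T/(πd³), so the von Mises stress is σ' = (16/πd³)·√(4M²+3T²).
√(4M²+3T²) = √(4×(1.680×10^7)² + 3×(8.470×10^6)²) = 3.666×10^7 N·mm.
d³ = 16×3.666×10^7/(π×87.89) = 2.124×10^6 mm³.
d = 128.6 mm.

d = 129 mm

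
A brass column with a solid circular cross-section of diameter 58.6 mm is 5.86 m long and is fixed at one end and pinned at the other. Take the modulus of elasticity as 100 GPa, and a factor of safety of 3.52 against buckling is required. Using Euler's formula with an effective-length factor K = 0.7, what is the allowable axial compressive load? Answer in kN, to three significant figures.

I = πd⁴/64 = π×58.6⁴/64 = 578800 mm⁴.
Effective length L_e = KL = 0.7×5.86 m = 4102 mm.
Euler critical load P_cr = π²EI/L_e² = π²×100000×578800/4102² = 33950 N.
P_allow = P_cr/n = 33950/3.52 = 9646 N.

P_allow = 9.65 kN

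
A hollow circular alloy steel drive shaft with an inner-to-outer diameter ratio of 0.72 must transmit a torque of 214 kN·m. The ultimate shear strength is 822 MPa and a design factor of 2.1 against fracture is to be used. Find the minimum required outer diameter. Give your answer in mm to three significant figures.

τ_allow = 822/2.1 = 391.4 MPa.
For a hollow shaft τ = 16T/[πd_o³(1−k⁴)] with k = 0.72, so 1−k⁴ = 0.7313.
d_o³ = 16T/[π τ_allow (1−k⁴)] = 16×2.1400×10^8/(π×391.4×0.7313) = 3.808×10^6 mm³.
d_o = 156.2 mm.

d_o = 156 mm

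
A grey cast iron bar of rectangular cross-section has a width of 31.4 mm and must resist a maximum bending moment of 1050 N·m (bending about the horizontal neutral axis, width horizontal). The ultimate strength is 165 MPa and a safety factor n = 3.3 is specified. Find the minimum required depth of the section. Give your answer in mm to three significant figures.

σ_allow = 165/3.3 = 50.00 MPa.
For a rectangular section σ = 6M/(bh²), so h² = 6M/(b σ_allow) = 6×1050000/(31.4×50.00) = 4013 mm².
h = 63.35 mm.

h = 63.3 mm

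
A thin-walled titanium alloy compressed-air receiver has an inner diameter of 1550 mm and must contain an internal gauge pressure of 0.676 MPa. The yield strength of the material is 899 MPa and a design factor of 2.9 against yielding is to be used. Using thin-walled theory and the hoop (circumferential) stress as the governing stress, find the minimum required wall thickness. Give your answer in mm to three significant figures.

σ_allow = 899/2.9 = 310.0 MPa.
Hoop stress σ_h = pD/(2t), so t = pD/(2σ_allow) = 0.676×1550/(2×310.0) = 1.690 mm.

t = 1.69 mm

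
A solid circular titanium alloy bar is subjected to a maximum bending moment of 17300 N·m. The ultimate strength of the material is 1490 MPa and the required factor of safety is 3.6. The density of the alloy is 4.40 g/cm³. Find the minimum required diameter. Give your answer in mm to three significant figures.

σ_allow = 1490/3.6 = 413.9 MPa.
For a solid circular section σ = 32M/(πd³), so d³ = 32M/(π σ_allow) = 32×1.7300×10^7/(π×413.9) = 425800 mm³.
d = 75.23 mm.

d = 75.2 mm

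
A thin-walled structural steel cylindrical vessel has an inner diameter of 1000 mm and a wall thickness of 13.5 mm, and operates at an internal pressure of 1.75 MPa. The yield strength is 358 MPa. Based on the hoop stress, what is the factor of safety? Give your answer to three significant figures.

n = 5.52

σ_h = pD/(2t) = 1.75×1000/(2×13.5) = 64.81 MPa.
n = 358/64.81 = 5.523.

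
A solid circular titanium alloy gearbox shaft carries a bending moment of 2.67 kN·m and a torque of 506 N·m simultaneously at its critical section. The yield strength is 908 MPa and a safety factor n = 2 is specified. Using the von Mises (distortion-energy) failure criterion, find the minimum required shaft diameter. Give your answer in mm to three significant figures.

d = 39.3 mm

σ_allow = σ_y/n = 908/2 = 454.0 MPa.
For a solid shaft σ_b = 32M/(πd³) and τ = 16T/(πd³), so the von Mises stress is σ' = (16/πd³)·√(4M²+3T²).
√(4M²+3T²) = √(4×(2.670×10^6)² + 3×(506000)²) = 5.411×10^6 N·mm.
d³ = 16×5.411×10^6/(π×454.0) = 60710 mm³.
d = 39.30 mm.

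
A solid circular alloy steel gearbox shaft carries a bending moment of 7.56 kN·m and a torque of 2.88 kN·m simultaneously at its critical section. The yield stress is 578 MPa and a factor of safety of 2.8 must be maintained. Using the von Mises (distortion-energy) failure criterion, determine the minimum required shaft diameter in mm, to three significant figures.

σ_allow = σ_y/n = 578/2.8 = 206.4 MPa.
For a solid shaft σ_b = 32M/(πd³) and τ = 16T/(πd³), so the von Mises stress is σ' = (16/πd³)·√(4M²+3T²).
√(4M²+3T²) = √(4×(7.560×10^6)² + 3×(2.880×10^6)²) = 1.592×10^7 N·mm.
d³ = 16×1.592×10^7/(π×206.4) = 392800 mm³.
d = 73.24 mm.

d = 73.2 mm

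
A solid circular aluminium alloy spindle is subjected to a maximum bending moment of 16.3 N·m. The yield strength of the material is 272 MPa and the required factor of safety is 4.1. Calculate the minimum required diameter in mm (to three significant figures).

σ_allow = 272/4.1 = 66.34 MPa.
For a solid circular section σ = 32M/(πd³), so d³ = 32M/(π σ_allow) = 32×16300/(π×66.34) = 2503 mm³.
d = 13.58 mm.

d = 13.6 mm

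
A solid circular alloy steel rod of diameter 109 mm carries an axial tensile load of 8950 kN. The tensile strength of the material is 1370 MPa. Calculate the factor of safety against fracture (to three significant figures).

A = πd²/4 = 9331 mm².
σ = F/A = 8950000/9331 = 959.1 MPa.
n = 1370/959.1 = 1.428.

n = 1.43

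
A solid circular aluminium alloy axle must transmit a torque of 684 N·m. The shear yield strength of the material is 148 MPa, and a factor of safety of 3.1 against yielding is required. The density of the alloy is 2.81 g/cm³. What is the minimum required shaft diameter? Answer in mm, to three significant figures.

Allowable shear stress τ_allow = 148/3.1 = 47.74 MPa.
For a solid shaft τ = 16T/(πd³), so d³ = 16T/(π τ_allow) = 16×684000/(π×47.74) = 72970 mm³.
d = (72970)^(1/3) = 41.79 mm.

d = 41.8 mm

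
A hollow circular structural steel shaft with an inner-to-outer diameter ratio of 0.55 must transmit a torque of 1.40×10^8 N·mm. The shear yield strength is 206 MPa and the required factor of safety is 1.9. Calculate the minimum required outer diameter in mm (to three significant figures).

d_o = 193 mm

τ_allow = 206/1.9 = 108.4 MPa.
For a hollow shaft τ = 16T/[πd_o³(1−k⁴)] with k = 0.55, so 1−k⁴ = 0.9085.
d_o³ = 16T/[π τ_allow (1−k⁴)] = 16×1.4000×10^8/(π×108.4×0.9085) = 7.239×10^6 mm³.
d_o = 193.4 mm.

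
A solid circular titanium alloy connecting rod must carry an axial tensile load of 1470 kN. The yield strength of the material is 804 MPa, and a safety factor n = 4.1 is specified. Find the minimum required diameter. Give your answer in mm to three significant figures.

d = 97.7 mm

Allowable stress σ_allow = 804/4.1 = 196.1 MPa.
Required area A = F/σ_allow = 1470000/196.1 = 7496 mm².
A = πd²/4 → d = √(4A/π) = 97.70 mm.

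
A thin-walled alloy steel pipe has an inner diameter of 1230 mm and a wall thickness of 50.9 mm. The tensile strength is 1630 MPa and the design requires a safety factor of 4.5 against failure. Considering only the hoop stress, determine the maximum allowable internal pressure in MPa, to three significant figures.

p_allow = 30.0 MPa

σ_allow = 1630/4.5 = 362.2 MPa.
σ_h = pD/(2t) → p_allow = 2σ_allow t/D = 2×362.2×50.9/1230 = 29.98 MPa.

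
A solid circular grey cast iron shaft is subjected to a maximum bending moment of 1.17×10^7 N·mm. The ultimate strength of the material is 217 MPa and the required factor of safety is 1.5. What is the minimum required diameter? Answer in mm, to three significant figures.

d = 93.7 mm

σ_allow = 217/1.5 = 144.7 MPa.
For a solid circular section σ = 32M/(πd³), so d³ = 32M/(π σ_allow) = 32×1.1700×10^7/(π×144.7) = 823800 mm³.
d = 93.74 mm.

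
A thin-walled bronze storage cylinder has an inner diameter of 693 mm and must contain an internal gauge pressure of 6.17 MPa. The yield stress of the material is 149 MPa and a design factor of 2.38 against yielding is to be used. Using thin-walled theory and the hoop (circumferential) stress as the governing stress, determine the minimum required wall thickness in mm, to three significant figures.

σ_allow = 149/2.38 = 62.61 MPa.
Hoop stress σ_h = pD/(2t), so t = pD/(2σ_allow) = 6.17×693/(2×62.61) = 34.15 mm.

t = 34.1 mm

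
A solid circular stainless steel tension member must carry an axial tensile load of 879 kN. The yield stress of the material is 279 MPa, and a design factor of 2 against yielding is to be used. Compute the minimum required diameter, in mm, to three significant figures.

Allowable stress σ_allow = 279/2 = 139.5 MPa.
Required area A = F/σ_allow = 879000/139.5 = 6301 mm².
A = πd²/4 → d = √(4A/π) = 89.57 mm.

d = 89.6 mm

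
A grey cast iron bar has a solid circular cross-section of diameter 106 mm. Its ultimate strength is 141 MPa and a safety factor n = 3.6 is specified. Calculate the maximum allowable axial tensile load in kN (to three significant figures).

σ_allow = 141/3.6 = 39.17 MPa.
A = πd²/4 = π×106²/4 = 8825 mm².
F_allow = σ_allow × A = 39.17×8825 = 345600 N.

F_allow = 346 kN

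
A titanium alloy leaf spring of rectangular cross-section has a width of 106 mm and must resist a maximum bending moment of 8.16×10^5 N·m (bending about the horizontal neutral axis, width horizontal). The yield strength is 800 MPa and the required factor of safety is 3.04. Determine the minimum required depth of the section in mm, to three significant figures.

h = 419 mm

σ_allow = 800/3.04 = 263.2 MPa.
For a rectangular section σ = 6M/(bh²), so h² = 6M/(b σ_allow) = 6×8.1600×10^8/(106×263.2) = 175500 mm².
h = 418.9 mm.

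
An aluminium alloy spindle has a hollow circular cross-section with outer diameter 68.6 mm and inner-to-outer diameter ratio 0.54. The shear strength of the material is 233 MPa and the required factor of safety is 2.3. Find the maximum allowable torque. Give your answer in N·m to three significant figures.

T_allow = 5880 N·m

τ_allow = 233/2.3 = 101.3 MPa.
For a hollow shaft T_allow = τ_allow·πd_o³(1−k⁴)/16 with 1−k⁴ = 0.9150, so πd_o³(1−k⁴)/16 = 58000 mm³.
T_allow = 101.3×58000 = 5.875×10^6 N·mm = 5875 N·m.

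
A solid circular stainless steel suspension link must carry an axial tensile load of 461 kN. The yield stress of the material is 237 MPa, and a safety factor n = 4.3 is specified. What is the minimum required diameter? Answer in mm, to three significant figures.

d = 103 mm

Allowable stress σ_allow = 237/4.3 = 55.12 MPa.
Required area A = F/σ_allow = 461000/55.12 = 8364 mm².
A = πd²/4 → d = √(4A/π) = 103.2 mm.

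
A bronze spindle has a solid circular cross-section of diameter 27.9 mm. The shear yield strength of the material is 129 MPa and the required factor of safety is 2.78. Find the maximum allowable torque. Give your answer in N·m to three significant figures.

T_allow = 198 N·m

τ_allow = 129/2.78 = 46.40 MPa.
For a solid shaft T_allow = τ_allow·πd³/16; πd³/16 = π×27.9³/16 = 4264 mm³.
T_allow = 46.40×4264 = 197900 N·mm = 197.9 N·m.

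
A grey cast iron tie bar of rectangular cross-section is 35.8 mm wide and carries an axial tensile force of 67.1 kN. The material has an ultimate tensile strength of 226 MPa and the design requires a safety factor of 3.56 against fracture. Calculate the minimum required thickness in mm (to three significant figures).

t = 29.5 mm

σ_allow = 226/3.56 = 63.48 MPa.
Required area A = F/σ_allow = 67100/63.48 = 1057 mm².
t = A/w = 1057/35.8 = 29.52 mm.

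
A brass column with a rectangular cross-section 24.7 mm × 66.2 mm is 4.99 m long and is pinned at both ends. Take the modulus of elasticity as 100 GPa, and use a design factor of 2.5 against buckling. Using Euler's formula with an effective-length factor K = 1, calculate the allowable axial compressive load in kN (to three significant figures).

Buckling occurs about the weak axis: I_min = h·b³/12 = 66.2×24.7³/12 = 83130 mm⁴ (b = 24.7 mm is the smaller dimension).
Effective length L_e = KL = 1×4.99 m = 4990 mm.
Euler critical load P_cr = π²EI/L_e² = π²×100000×83130/4990² = 3295 N.
P_allow = P_cr/n = 3295/2.5 = 1318 N.

P_allow = 1.32 kN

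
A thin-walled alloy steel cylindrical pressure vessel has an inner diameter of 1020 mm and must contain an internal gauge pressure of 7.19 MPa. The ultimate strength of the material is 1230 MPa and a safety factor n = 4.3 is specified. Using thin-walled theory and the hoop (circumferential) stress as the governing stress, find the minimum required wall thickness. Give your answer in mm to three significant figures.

σ_allow = 1230/4.3 = 286.0 MPa.
Hoop stress σ_h = pD/(2t), so t = pD/(2σ_allow) = 7.19×1020/(2×286.0) = 12.82 mm.

t = 12.8 mm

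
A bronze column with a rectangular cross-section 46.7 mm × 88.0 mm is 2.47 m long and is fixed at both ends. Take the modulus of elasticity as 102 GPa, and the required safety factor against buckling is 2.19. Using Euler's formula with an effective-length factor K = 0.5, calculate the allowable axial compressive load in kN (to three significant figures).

Buckling occurs about the weak axis: I_min = h·b³/12 = 88.0×46.7³/12 = 746900 mm⁴ (b = 46.7 mm is the smaller dimension).
Effective length L_e = KL = 0.5×2.47 m = 1235 mm.
Euler critical load P_cr = π²EI/L_e² = π²×102000×746900/1235² = 493000 N.
P_allow = P_cr/n = 493000/2.19 = 225100 N.

P_allow = 225 kN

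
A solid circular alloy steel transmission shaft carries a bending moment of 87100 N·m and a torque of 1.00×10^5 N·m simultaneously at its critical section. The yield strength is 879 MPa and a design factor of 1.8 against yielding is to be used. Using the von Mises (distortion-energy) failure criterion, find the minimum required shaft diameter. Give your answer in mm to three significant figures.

σ_allow = σ_y/n = 879/1.8 = 488.3 MPa.
For a solid shaft σ_b = 32M/(πd³) and τ = 16T/(πd³), so the von Mises stress is σ' = (16/πd³)·√(4M²+3T²).
√(4M²+3T²) = √(4×(8.710×10^7)² + 3×(1.000×10^8)²) = 2.457×10^8 N·mm.
d³ = 16×2.457×10^8/(π×488.3) = 2.562×10^6 mm³.
d = 136.8 mm.

d = 137 mm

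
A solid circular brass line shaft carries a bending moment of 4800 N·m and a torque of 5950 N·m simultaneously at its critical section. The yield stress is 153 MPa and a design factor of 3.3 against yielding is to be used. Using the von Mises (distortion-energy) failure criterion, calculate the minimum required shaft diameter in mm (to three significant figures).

d = 116 mm

σ_allow = σ_y/n = 153/3.3 = 46.36 MPa.
For a solid shaft σ_b = 32M/(πd³) and τ = 16T/(πd³), so the von Mises stress is σ' = (16/πd³)·√(4M²+3T²).
√(4M²+3T²) = √(4×(4.800×10^6)² + 3×(5.950×10^6)²) = 1.408×10^7 N·mm.
d³ = 16×1.408×10^7/(π×46.36) = 1.547×10^6 mm³.
d = 115.7 mm.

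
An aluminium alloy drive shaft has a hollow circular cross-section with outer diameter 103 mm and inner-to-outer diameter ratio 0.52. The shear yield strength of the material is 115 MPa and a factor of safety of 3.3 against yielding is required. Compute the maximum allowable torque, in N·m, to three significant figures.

T_allow = 6930 N·m

τ_allow = 115/3.3 = 34.85 MPa.
For a hollow shaft T_allow = τ_allow·πd_o³(1−k⁴)/16 with 1−k⁴ = 0.9269, so πd_o³(1−k⁴)/16 = 198900 mm³.
T_allow = 34.85×198900 = 6.930×10^6 N·mm = 6930 N·m.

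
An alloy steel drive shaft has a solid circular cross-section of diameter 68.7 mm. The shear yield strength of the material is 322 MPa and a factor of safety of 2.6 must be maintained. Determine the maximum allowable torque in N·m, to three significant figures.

τ_allow = 322/2.6 = 123.8 MPa.
For a solid shaft T_allow = τ_allow·πd³/16; πd³/16 = π×68.7³/16 = 63660 mm³.
T_allow = 123.8×63660 = 7.885×10^6 N·mm = 7885 N·m.

T_allow = 7880 N·m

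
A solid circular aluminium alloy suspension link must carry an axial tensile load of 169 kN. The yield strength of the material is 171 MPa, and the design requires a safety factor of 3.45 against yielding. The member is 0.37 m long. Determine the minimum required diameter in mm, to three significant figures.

Allowable stress σ_allow = 171/3.45 = 49.57 MPa.
Required area A = F/σ_allow = 169000/49.57 = 3410 mm².
A = πd²/4 → d = √(4A/π) = 65.89 mm.

d = 65.9 mm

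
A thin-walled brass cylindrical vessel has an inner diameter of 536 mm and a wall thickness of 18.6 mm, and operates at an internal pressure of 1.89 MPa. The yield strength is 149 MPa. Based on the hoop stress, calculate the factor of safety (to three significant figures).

n = 5.47

σ_h = pD/(2t) = 1.89×536/(2×18.6) = 27.23 MPa.
n = 149/27.23 = 5.471.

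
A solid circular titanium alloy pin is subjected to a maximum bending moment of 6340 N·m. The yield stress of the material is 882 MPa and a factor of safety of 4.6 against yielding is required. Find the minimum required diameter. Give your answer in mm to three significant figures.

σ_allow = 882/4.6 = 191.7 MPa.
For a solid circular section σ = 32M/(πd³), so d³ = 32M/(π σ_allow) = 32×6340000/(π×191.7) = 336800 mm³.
d = 69.58 mm.

d = 69.6 mm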